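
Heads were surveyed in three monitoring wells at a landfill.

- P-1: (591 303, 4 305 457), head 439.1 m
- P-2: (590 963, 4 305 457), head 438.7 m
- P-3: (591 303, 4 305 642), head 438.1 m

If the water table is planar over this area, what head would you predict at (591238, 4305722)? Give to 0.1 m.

∂h/∂x = (438.7 − 439.1) / (590963 − 591303) = +0.001176
∂h/∂y = (438.1 − 439.1) / (4305642 − 4305457) = -0.005405
h(591238, 4305722) = 439.1 + (+0.001176)·(-65) + (-0.005405)·(265) = 439.1 -0.076 -1.432 = 437.591 m.

437.6 m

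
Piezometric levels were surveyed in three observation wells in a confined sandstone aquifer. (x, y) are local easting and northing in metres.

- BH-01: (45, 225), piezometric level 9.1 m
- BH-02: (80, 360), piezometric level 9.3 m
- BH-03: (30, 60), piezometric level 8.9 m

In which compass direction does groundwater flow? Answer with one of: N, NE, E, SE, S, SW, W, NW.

SW

Differences from BH-01: to BH-02 (Δx, Δy, Δh) = (35, 135, +0.2); to BH-03 = (-15, -165, -0.2).
Solve a·Δx + b·Δy = Δh: det = 35·(-165) − (-15)·135 = -3750.
∂h/∂x = [(+0.2)·(-165) − (-0.2)·135] / -3750 = +0.001600
∂h/∂y = [35·(-0.2) − (-15)·(+0.2)] / -3750 = +0.001067
Flow = −∇h = (-0.001600 east, -0.001067 north), which points southwest.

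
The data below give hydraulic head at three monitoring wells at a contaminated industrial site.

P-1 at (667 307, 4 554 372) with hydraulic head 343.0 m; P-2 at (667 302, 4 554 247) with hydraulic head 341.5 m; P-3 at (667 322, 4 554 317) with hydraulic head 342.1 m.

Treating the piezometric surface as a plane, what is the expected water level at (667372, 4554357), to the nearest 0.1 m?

341.9 m

With h = a·x + b·y + c and P-1 as origin, the differences give:
  (-5)·a + (-125)·b = -1.5
  15·a + (-55)·b = -0.9
Eliminate b (×(-55) and ×(-125), subtract): 2150·a = -30.00 → a = ∂h/∂x = -0.01395
Back-substitute: b = ∂h/∂y = +0.01256.
h(667372, 4554357) = 343.0 + (-0.01395)·(65) + (+0.01256)·(-15) = 343.0 -0.907 -0.188 = 341.905 m.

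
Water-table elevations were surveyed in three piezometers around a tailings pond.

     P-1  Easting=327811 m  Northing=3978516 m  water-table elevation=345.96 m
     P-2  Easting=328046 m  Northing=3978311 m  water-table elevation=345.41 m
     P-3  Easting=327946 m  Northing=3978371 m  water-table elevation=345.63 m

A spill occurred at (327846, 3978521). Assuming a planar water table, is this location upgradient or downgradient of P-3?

Differences from P-1: to P-2 (Δx, Δy, Δh) = (235, -205, -0.55); to P-3 = (135, -145, -0.33).
Solve a·Δx + b·Δy = Δh: det = 235·(-145) − 135·(-205) = -6400.
∂h/∂x = [(-0.55)·(-145) − (-0.33)·(-205)] / -6400 = -0.001891
∂h/∂y = [235·(-0.33) − 135·(-0.55)] / -6400 = +0.0005156
Head at (327846, 3978521) = 345.96 + (-0.001891)·(35) + (+0.0005156)·(5) = 345.90 m.
That is higher than the 345.63 m at P-3, so the point is upgradient.

upgradient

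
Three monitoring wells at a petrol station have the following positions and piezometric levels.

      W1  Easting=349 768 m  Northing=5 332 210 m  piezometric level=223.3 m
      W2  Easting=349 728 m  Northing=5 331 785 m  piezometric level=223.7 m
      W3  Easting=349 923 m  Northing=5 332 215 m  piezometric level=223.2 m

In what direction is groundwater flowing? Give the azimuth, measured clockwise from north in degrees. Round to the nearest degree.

035°

With h = a·x + b·y + c and W1 as origin, the differences give:
  (-40)·a + (-425)·b = +0.4
  155·a + 5·b = -0.1
Eliminate b (×5 and ×(-425), subtract): 65675·a = -40.50 → a = ∂h/∂x = -0.0006167
Back-substitute: b = ∂h/∂y = -0.0008831.
Flow direction (−∇h) has components (+0.0006167 E, +0.0008831 N).
Azimuth = atan2(E, N) = atan2(+0.0006167, +0.0008831) = 34.9° ≈ 035°.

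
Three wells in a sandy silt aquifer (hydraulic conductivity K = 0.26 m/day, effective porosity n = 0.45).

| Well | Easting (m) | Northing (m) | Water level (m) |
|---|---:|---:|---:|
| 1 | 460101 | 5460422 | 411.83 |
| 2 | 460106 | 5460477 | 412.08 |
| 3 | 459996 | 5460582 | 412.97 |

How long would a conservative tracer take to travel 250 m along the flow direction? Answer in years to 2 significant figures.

200 years

Differences from 1: to 2 (Δx, Δy, Δh) = (5, 55, +0.25); to 3 = (-105, 160, +1.14).
Solve a·Δx + b·Δy = Δh: det = 5·160 − (-105)·55 = 6575.
∂h/∂x = [(+0.25)·160 − (+1.14)·55] / 6575 = -0.003452
∂h/∂y = [5·(+1.14) − (-105)·(+0.25)] / 6575 = +0.004859
|∇h| = √(-0.003452² + 0.004859²) = 0.00596
Seepage velocity v = K·i/n = 0.26 × 0.00596 / 0.45 = 0.003444 m/day.
t = 250 / 0.003444 = 7.259e+04 days = 199 years.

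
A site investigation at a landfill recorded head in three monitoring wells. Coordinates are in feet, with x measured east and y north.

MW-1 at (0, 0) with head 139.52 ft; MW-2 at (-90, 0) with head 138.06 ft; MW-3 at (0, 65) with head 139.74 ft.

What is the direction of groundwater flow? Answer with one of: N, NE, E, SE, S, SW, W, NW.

W

∂h/∂x = (138.06 − 139.52) / (-90 − 0) = +0.01622
∂h/∂y = (139.74 − 139.52) / (65 − 0) = +0.003385
Flow = −∇h = (-0.01622 east, -0.003385 north), which points west.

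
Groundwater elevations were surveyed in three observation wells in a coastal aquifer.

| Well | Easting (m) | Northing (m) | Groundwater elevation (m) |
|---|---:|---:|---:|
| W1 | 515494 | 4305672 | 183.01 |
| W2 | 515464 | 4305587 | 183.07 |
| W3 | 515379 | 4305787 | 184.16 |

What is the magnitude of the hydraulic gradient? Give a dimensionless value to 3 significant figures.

0.00818

With h = a·x + b·y + c and W1 as origin, the differences give:
  (-30)·a + (-85)·b = +0.06
  (-115)·a + 115·b = +1.15
Eliminate b (×115 and ×(-85), subtract): -13225·a = 104.650 → a = ∂h/∂x = -0.007913
Back-substitute: b = ∂h/∂y = +0.002087.
|∇h| = √(-0.007913² + 0.002087²) = 0.008184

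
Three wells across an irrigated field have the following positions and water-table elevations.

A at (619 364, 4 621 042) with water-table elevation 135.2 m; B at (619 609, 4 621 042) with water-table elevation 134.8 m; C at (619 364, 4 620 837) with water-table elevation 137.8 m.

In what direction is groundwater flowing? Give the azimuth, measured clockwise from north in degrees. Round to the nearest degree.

∂h/∂x = (134.8 − 135.2) / (619609 − 619364) = -0.001633
∂h/∂y = (137.8 − 135.2) / (4620837 − 4621042) = -0.01268
Flow direction (−∇h) has components (+0.001633 E, +0.01268 N).
Azimuth = atan2(E, N) = atan2(+0.001633, +0.01268) = 7.3° ≈ 007°.

007°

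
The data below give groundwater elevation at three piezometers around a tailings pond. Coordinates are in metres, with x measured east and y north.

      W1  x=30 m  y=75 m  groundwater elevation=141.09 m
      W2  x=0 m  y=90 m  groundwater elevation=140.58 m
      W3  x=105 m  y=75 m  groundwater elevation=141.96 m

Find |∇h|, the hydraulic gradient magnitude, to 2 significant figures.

Taking W1 as reference: W2−W1 = (-30, 15, -0.51); W3−W1 = (75, 0, +0.87).
Determinant of the coordinate differences = (-30)·0 − 75·15 = -1125.
∂h/∂x = [(-0.51)·0 − (+0.87)·15] / -1125 = +0.01160
∂h/∂y = [(-30)·(+0.87) − 75·(-0.51)] / -1125 = -0.01080
|∇h| = √(0.01160² + -0.01080²) = 0.01585

0.016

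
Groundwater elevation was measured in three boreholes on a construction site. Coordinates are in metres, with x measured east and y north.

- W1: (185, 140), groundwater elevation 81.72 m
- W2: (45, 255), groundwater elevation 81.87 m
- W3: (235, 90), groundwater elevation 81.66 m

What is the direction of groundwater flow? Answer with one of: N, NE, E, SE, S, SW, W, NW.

SE

Differences from W1: to W2 (Δx, Δy, Δh) = (-140, 115, +0.15); to W3 = (50, -50, -0.06).
Determinant of the coordinate differences = (-140)·(-50) − 50·115 = 1250.
∂h/∂x = [(+0.15)·(-50) − (-0.06)·115] / 1250 = -0.0004800
∂h/∂y = [(-140)·(-0.06) − 50·(+0.15)] / 1250 = +0.0007200
Flow = −∇h = (+0.0004800 east, -0.0007200 north), which points southeast.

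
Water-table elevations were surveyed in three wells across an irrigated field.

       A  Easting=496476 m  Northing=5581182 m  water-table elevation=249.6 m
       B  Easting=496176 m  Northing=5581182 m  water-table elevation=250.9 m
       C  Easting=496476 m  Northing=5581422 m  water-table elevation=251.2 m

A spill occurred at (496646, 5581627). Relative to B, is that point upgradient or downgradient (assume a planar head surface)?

upgradient

∂h/∂x = (250.9 − 249.6) / (496176 − 496476) = -0.004333
∂h/∂y = (251.2 − 249.6) / (5581422 − 5581182) = +0.006667
Head at (496646, 5581627) = 249.6 + (-0.004333)·(170) + (+0.006667)·(445) = 251.83 m.
That is higher than the 250.9 m at B, so the point is upgradient.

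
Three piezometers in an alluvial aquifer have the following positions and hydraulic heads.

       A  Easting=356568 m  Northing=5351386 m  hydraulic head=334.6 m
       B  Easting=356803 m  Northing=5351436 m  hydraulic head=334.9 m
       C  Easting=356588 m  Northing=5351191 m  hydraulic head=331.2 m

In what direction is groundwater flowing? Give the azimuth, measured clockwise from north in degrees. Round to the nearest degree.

172°

With h = a·x + b·y + c and A as origin, the differences give:
  235·a + 50·b = +0.3
  20·a + (-195)·b = -3.4
Eliminate b (×(-195) and ×50, subtract): -46825·a = 111.50 → a = ∂h/∂x = -0.002381
Back-substitute: b = ∂h/∂y = +0.01719.
Flow direction (−∇h) has components (+0.002381 E, -0.01719 N).
Azimuth = atan2(E, N) = atan2(+0.002381, -0.01719) = 172.1° ≈ 172°.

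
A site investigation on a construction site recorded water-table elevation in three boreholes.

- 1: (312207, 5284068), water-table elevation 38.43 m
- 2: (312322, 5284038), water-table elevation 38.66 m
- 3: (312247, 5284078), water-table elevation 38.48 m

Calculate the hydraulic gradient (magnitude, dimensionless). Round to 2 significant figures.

Taking 1 as reference: 2−1 = (115, -30, +0.23); 3−1 = (40, 10, +0.05).
Determinant of the coordinate differences = 115·10 − 40·(-30) = 2350.
∂h/∂x = [(+0.23)·10 − (+0.05)·(-30)] / 2350 = +0.001617
∂h/∂y = [115·(+0.05) − 40·(+0.23)] / 2350 = -0.001468
|∇h| = √(0.001617² + -0.001468²) = 0.002184

0.0022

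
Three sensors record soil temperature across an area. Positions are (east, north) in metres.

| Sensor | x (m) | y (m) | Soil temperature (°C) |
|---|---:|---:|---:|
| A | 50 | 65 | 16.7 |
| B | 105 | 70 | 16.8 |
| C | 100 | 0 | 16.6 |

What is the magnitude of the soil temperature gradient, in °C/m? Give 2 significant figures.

Differences from A: to B (Δx, Δy, Δh) = (55, 5, +0.1); to C = (50, -65, -0.1).
Solve a·Δx + b·Δy = ΔT: det = 55·(-65) − 50·5 = -3825.
∂T/∂x = [(+0.1)·(-65) − (-0.1)·5] / -3825 = +0.001569
∂T/∂y = [55·(-0.1) − 50·(+0.1)] / -3825 = +0.002745
|∇f| = √(0.001569² + 0.002745²) = 0.003162 °C/m

0.0032 °C/m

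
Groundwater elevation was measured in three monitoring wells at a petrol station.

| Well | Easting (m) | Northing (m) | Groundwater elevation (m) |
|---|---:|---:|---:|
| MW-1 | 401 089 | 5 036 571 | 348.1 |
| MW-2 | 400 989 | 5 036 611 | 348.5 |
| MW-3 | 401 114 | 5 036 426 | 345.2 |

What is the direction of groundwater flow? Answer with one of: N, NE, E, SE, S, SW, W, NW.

With h = a·x + b·y + c and MW-1 as origin, the differences give:
  (-100)·a + 40·b = +0.4
  25·a + (-145)·b = -2.9
Eliminate b (×(-145) and ×40, subtract): 13500·a = 58.00 → a = ∂h/∂x = +0.004296
Back-substitute: b = ∂h/∂y = +0.02074.
Flow = −∇h = (-0.004296 east, -0.02074 north), which points south.

S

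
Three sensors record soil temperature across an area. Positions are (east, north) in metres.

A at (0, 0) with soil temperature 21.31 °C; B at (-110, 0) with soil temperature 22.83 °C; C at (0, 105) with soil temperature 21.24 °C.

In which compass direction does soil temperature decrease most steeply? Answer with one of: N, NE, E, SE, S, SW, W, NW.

∂T/∂x = (22.83 − 21.31) / (-110 − 0) = -0.01382
∂T/∂y = (21.24 − 21.31) / (105 − 0) = -0.0006667
Steepest decrease is along −∇f = (+0.01382 E, +0.0006667 N) → east.

E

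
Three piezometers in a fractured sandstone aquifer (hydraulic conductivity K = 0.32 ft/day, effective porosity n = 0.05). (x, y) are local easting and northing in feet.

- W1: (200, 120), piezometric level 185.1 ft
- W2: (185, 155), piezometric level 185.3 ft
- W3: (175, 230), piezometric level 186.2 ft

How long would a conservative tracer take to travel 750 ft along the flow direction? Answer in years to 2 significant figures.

12 years

Three-point gradient (reference W1): Δ to W2 = (-15, 35, +0.2), Δ to W3 = (-25, 110, +1.1).
∂h/∂x = +0.02129, ∂h/∂y = +0.01484 (det = -775).
|∇h| = √(0.02129² + 0.01484²) = 0.02595
Seepage velocity v = K·i/n = 0.32 × 0.02595 / 0.05 = 0.1661 ft/day.
t = 750 / 0.1661 = 4515 days = 12.4 years.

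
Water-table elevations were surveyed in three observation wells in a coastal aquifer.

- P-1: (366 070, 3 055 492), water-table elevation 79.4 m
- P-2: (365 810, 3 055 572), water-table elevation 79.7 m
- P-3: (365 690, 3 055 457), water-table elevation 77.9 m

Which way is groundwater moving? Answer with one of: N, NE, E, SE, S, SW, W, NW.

S

Differences from P-1: to P-2 (Δx, Δy, Δh) = (-260, 80, +0.3); to P-3 = (-380, -35, -1.5).
Determinant of the coordinate differences = (-260)·(-35) − (-380)·80 = 39500.
∂h/∂x = [(+0.3)·(-35) − (-1.5)·80] / 39500 = +0.002772
∂h/∂y = [(-260)·(-1.5) − (-380)·(+0.3)] / 39500 = +0.01276
Flow = −∇h = (-0.002772 east, -0.01276 north), which points south.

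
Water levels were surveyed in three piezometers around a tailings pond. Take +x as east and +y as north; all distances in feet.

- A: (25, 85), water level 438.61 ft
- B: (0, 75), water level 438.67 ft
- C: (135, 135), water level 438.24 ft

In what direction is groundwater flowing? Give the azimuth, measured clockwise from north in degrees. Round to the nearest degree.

345°

Three-point gradient (reference A): Δ to B = (-25, -10, +0.06), Δ to C = (110, 50, -0.37).
∂h/∂x = +0.004667, ∂h/∂y = -0.01767 (det = -150).
Flow direction (−∇h) has components (-0.004667 E, +0.01767 N).
Azimuth = atan2(E, N) = atan2(-0.004667, +0.01767) = 345.2° ≈ 345°.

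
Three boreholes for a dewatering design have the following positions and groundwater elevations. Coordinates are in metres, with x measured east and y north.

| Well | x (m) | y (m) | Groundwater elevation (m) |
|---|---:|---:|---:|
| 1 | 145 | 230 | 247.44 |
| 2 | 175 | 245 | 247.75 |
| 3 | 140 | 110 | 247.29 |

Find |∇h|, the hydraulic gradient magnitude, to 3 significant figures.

With h = a·x + b·y + c and 1 as origin, the differences give:
  30·a + 15·b = +0.31
  (-5)·a + (-120)·b = -0.15
Eliminate b (×(-120) and ×15, subtract): -3525·a = -34.950 → a = ∂h/∂x = +0.009915
Back-substitute: b = ∂h/∂y = +0.0008369.
|∇h| = √(0.009915² + 0.0008369²) = 0.00995

0.00995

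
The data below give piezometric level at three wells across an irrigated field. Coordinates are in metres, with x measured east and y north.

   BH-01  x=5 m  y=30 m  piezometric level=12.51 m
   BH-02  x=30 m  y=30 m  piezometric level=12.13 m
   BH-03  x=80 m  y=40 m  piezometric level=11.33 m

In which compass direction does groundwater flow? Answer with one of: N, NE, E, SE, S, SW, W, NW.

With h = a·x + b·y + c and BH-01 as origin, the differences give:
  25·a + 0·b = -0.38
  75·a + 10·b = -1.18
Eliminate b (×10 and ×0, subtract): 250·a = -3.800 → a = ∂h/∂x = -0.01520
Back-substitute: b = ∂h/∂y = -0.004000.
Flow = −∇h = (+0.01520 east, +0.004000 north), which points east.

E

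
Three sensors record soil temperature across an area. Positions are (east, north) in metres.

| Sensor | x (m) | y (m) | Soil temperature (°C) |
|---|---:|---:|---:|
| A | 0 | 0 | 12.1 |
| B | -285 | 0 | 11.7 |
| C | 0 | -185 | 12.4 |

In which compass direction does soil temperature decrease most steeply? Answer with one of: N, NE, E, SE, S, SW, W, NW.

∂T/∂x = (11.7 − 12.1) / (-285 − 0) = +0.001404
∂T/∂y = (12.4 − 12.1) / (-185 − 0) = -0.001622
Steepest decrease is along −∇f = (-0.001404 E, +0.001622 N) → northwest.

NW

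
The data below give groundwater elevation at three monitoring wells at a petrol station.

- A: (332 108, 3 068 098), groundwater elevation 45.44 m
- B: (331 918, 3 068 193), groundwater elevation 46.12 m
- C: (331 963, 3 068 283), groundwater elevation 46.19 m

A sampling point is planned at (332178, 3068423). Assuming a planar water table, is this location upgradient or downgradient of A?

upgradient

With h = a·x + b·y + c and A as origin, the differences give:
  (-190)·a + 95·b = +0.68
  (-145)·a + 185·b = +0.75
Eliminate b (×185 and ×95, subtract): -21375·a = 54.550 → a = ∂h/∂x = -0.002552
Back-substitute: b = ∂h/∂y = +0.002054.
Head at (332178, 3068423) = 45.44 + (-0.002552)·(70) + (+0.002054)·(325) = 45.93 m.
That is higher than the 45.44 m at A, so the point is upgradient.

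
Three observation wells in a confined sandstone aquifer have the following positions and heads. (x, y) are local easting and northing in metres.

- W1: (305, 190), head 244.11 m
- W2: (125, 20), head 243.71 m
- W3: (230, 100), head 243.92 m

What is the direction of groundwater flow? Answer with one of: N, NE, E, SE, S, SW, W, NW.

With h = a·x + b·y + c and W1 as origin, the differences give:
  (-180)·a + (-170)·b = -0.40
  (-75)·a + (-90)·b = -0.19
Eliminate b (×(-90) and ×(-170), subtract): 3450·a = 3.700 → a = ∂h/∂x = +0.001072
Back-substitute: b = ∂h/∂y = +0.001217.
Flow = −∇h = (-0.001072 east, -0.001217 north), which points southwest.

SW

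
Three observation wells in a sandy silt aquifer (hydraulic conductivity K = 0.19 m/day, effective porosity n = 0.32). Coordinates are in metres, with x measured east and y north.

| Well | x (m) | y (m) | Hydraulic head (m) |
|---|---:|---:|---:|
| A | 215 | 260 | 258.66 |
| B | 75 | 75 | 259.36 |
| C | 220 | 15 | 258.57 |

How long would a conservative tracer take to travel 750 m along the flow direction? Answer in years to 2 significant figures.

Differences from A: to B (Δx, Δy, Δh) = (-140, -185, +0.70); to C = (5, -245, -0.09).
Solve a·Δx + b·Δy = Δh: det = (-140)·(-245) − 5·(-185) = 35225.
∂h/∂x = [(+0.70)·(-245) − (-0.09)·(-185)] / 35225 = -0.005341
∂h/∂y = [(-140)·(-0.09) − 5·(+0.70)] / 35225 = +0.0002583
|∇h| = √(-0.005341² + 0.0002583²) = 0.005347
Seepage velocity v = K·i/n = 0.19 × 0.005347 / 0.32 = 0.003175 m/day.
t = 750 / 0.003175 = 2.362e+05 days = 647 years.

650 years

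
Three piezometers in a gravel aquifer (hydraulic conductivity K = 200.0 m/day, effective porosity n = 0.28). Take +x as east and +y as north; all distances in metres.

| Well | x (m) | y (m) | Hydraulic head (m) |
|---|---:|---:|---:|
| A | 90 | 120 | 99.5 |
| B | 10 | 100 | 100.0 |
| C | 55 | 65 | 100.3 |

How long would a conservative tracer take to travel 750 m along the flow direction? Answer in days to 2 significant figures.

81 days

Three-point gradient (reference A): Δ to B = (-80, -20, +0.5), Δ to C = (-35, -55, +0.8).
∂h/∂x = -0.003108, ∂h/∂y = -0.01257 (det = 3700).
|∇h| = √(-0.003108² + -0.01257²) = 0.01295
Seepage velocity v = K·i/n = 200.0 × 0.01295 / 0.28 = 9.25 m/day.
t = 750 / 9.25 = 81.08 days.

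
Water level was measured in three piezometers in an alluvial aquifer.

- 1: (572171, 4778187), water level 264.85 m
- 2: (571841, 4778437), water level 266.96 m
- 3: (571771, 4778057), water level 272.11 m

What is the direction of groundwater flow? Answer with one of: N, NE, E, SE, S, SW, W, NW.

Three-point gradient (reference 1): Δ to 2 = (-330, 250, +2.11), Δ to 3 = (-400, -130, +7.26).
∂h/∂x = -0.01462, ∂h/∂y = -0.01086 (det = 142900).
Flow = −∇h = (+0.01462 east, +0.01086 north), which points northeast.

NE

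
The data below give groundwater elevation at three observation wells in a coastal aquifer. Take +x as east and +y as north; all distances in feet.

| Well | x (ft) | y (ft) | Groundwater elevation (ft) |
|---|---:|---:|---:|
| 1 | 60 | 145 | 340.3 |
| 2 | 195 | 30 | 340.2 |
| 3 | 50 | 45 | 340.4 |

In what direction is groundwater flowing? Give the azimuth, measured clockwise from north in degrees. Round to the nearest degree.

With h = a·x + b·y + c and 1 as origin, the differences give:
  135·a + (-115)·b = -0.1
  (-10)·a + (-100)·b = +0.1
Eliminate b (×(-100) and ×(-115), subtract): -14650·a = 21.50 → a = ∂h/∂x = -0.001468
Back-substitute: b = ∂h/∂y = -0.0008532.
Flow direction (−∇h) has components (+0.001468 E, +0.0008532 N).
Azimuth = atan2(E, N) = atan2(+0.001468, +0.0008532) = 59.8° ≈ 060°.

060°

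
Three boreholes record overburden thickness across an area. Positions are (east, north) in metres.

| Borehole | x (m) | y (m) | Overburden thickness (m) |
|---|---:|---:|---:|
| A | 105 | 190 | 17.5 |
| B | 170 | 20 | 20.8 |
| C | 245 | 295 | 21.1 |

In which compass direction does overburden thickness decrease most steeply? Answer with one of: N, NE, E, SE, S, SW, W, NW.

W

Taking A as reference: B−A = (65, -170, +3.3); C−A = (140, 105, +3.6).
Determinant of the coordinate differences = 65·105 − 140·(-170) = 30625.
∂d/∂x = [(+3.3)·105 − (+3.6)·(-170)] / 30625 = +0.03130
∂d/∂y = [65·(+3.6) − 140·(+3.3)] / 30625 = -0.007445
Steepest decrease is along −∇f = (-0.03130 E, +0.007445 N) → west.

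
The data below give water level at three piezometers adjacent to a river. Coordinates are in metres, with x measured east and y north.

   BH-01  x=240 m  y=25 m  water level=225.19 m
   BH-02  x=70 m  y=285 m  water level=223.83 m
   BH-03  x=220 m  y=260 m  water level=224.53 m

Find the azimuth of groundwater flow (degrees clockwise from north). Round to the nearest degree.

300°

Differences from BH-01: to BH-02 (Δx, Δy, Δh) = (-170, 260, -1.36); to BH-03 = (-20, 235, -0.66).
Solve a·Δx + b·Δy = Δh: det = (-170)·235 − (-20)·260 = -34750.
∂h/∂x = [(-1.36)·235 − (-0.66)·260] / -34750 = +0.004259
∂h/∂y = [(-170)·(-0.66) − (-20)·(-1.36)] / -34750 = -0.002446
Flow direction (−∇h) has components (-0.004259 E, +0.002446 N).
Azimuth = atan2(E, N) = atan2(-0.004259, +0.002446) = 299.9° ≈ 300°.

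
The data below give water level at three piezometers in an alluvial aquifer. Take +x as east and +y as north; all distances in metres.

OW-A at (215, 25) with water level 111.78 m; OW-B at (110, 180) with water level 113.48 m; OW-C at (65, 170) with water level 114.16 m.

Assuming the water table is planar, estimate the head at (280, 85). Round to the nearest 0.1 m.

110.8 m

Taking OW-A as reference: OW-B−OW-A = (-105, 155, +1.70); OW-C−OW-A = (-150, 145, +2.38).
Solve a·Δx + b·Δy = Δh: det = (-105)·145 − (-150)·155 = 8025.
∂h/∂x = [(+1.70)·145 − (+2.38)·155] / 8025 = -0.01525
∂h/∂y = [(-105)·(+2.38) − (-150)·(+1.70)] / 8025 = +0.0006355
h(280, 85) = 111.78 + (-0.01525)·(65) + (+0.0006355)·(60) = 111.78 -0.991 +0.038 = 110.827 m.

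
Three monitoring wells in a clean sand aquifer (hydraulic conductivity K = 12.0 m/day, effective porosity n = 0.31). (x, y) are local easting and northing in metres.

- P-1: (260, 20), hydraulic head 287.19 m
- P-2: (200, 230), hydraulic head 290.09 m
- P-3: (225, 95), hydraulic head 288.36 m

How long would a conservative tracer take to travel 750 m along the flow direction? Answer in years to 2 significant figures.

With h = a·x + b·y + c and P-1 as origin, the differences give:
  (-60)·a + 210·b = +2.90
  (-35)·a + 75·b = +1.17
Eliminate b (×75 and ×210, subtract): 2850·a = -28.200 → a = ∂h/∂x = -0.009895
Back-substitute: b = ∂h/∂y = +0.01098.
|∇h| = √(-0.009895² + 0.01098²) = 0.01478
Seepage velocity v = K·i/n = 12.0 × 0.01478 / 0.31 = 0.5721 m/day.
t = 750 / 0.5721 = 1311 days = 3.59 years.

3.6 years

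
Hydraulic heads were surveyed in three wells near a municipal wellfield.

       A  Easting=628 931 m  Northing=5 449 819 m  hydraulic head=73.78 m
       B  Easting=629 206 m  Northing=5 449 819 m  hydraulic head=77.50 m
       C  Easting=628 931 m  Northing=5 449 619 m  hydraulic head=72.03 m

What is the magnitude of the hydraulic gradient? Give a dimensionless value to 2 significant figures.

∂h/∂x = (77.50 − 73.78) / (629206 − 628931) = +0.01353
∂h/∂y = (72.03 − 73.78) / (5449619 − 5449819) = +0.008750
|∇h| = √(0.01353² + 0.008750²) = 0.01611

0.016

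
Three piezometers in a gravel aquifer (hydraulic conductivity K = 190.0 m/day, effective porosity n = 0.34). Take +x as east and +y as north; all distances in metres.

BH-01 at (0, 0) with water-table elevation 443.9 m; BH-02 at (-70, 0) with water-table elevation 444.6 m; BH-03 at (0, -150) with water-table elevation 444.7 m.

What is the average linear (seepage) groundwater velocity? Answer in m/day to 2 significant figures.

6.3 m/day

∂h/∂x = (444.6 − 443.9) / (-70 − 0) = -0.01000
∂h/∂y = (444.7 − 443.9) / (-150 − 0) = -0.005333
|∇h| = √(-0.01000² + -0.005333²) = 0.01133
Seepage velocity v = K·i/n = 190.0 × 0.01133 / 0.34 = 6.331 m/day.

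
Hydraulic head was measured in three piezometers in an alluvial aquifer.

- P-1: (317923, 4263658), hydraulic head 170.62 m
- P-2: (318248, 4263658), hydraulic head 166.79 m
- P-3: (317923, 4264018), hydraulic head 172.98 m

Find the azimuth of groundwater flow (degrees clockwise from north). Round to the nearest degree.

119°

∂h/∂x = (166.79 − 170.62) / (318248 − 317923) = -0.01178
∂h/∂y = (172.98 − 170.62) / (4264018 − 4263658) = +0.006556
Flow direction (−∇h) has components (+0.01178 E, -0.006556 N).
Azimuth = atan2(E, N) = atan2(+0.01178, -0.006556) = 119.1° ≈ 119°.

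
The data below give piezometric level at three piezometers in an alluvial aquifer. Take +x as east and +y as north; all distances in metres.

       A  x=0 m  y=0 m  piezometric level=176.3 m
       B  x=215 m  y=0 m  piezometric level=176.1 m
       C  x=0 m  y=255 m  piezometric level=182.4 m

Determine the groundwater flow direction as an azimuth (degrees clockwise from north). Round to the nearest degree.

∂h/∂x = (176.1 − 176.3) / (215 − 0) = -0.0009302
∂h/∂y = (182.4 − 176.3) / (255 − 0) = +0.02392
Flow direction (−∇h) has components (+0.0009302 E, -0.02392 N).
Azimuth = atan2(E, N) = atan2(+0.0009302, -0.02392) = 177.8° ≈ 178°.

178°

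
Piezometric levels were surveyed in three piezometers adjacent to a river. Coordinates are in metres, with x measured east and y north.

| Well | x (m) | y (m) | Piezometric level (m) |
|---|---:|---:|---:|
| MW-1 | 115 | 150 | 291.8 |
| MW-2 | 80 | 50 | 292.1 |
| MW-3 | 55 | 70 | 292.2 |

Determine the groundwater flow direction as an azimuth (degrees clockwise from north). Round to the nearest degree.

076°

Differences from MW-1: to MW-2 (Δx, Δy, Δh) = (-35, -100, +0.3); to MW-3 = (-60, -80, +0.4).
Determinant of the coordinate differences = (-35)·(-80) − (-60)·(-100) = -3200.
∂h/∂x = [(+0.3)·(-80) − (+0.4)·(-100)] / -3200 = -0.005000
∂h/∂y = [(-35)·(+0.4) − (-60)·(+0.3)] / -3200 = -0.001250
Flow direction (−∇h) has components (+0.005000 E, +0.001250 N).
Azimuth = atan2(E, N) = atan2(+0.005000, +0.001250) = 76.0° ≈ 076°.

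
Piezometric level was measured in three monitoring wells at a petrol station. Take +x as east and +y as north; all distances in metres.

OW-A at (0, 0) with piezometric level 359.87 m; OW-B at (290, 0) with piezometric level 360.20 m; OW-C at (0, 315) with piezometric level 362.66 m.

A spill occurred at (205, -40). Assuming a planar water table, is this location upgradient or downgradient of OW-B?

downgradient

∂h/∂x = (360.20 − 359.87) / (290 − 0) = +0.001138
∂h/∂y = (362.66 − 359.87) / (315 − 0) = +0.008857
Head at (205, -40) = 359.87 + (+0.001138)·(205) + (+0.008857)·(-40) = 359.75 m.
That is lower than the 360.20 m at OW-B, so the point is downgradient.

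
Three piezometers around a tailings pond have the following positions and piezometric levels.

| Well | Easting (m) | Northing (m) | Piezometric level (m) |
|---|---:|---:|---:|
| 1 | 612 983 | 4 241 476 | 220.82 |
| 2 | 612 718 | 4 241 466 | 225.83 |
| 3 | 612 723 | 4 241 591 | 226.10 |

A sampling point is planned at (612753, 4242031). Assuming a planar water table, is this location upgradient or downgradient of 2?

Differences from 1: to 2 (Δx, Δy, Δh) = (-265, -10, +5.01); to 3 = (-260, 115, +5.28).
Solve a·Δx + b·Δy = Δh: det = (-265)·115 − (-260)·(-10) = -33075.
∂h/∂x = [(+5.01)·115 − (+5.28)·(-10)] / -33075 = -0.01902
∂h/∂y = [(-265)·(+5.28) − (-260)·(+5.01)] / -33075 = +0.002921
Head at (612753, 4242031) = 220.82 + (-0.01902)·(-230) + (+0.002921)·(555) = 226.81 m.
That is higher than the 225.83 m at 2, so the point is upgradient.

upgradient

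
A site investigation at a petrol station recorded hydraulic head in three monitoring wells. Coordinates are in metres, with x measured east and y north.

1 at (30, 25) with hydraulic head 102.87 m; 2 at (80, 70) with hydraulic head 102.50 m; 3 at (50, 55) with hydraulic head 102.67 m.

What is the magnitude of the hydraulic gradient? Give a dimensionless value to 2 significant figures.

0.0056

Differences from 1: to 2 (Δx, Δy, Δh) = (50, 45, -0.37); to 3 = (20, 30, -0.20).
Solve a·Δx + b·Δy = Δh: det = 50·30 − 20·45 = 600.
∂h/∂x = [(-0.37)·30 − (-0.20)·45] / 600 = -0.003500
∂h/∂y = [50·(-0.20) − 20·(-0.37)] / 600 = -0.004333
|∇h| = √(-0.003500² + -0.004333²) = 0.00557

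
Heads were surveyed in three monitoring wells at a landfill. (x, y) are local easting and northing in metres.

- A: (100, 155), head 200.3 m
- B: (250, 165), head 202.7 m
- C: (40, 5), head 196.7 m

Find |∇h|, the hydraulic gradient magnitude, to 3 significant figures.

Taking A as reference: B−A = (150, 10, +2.4); C−A = (-60, -150, -3.6).
Determinant of the coordinate differences = 150·(-150) − (-60)·10 = -21900.
∂h/∂x = [(+2.4)·(-150) − (-3.6)·10] / -21900 = +0.01479
∂h/∂y = [150·(-3.6) − (-60)·(+2.4)] / -21900 = +0.01808
|∇h| = √(0.01479² + 0.01808²) = 0.02336

0.0234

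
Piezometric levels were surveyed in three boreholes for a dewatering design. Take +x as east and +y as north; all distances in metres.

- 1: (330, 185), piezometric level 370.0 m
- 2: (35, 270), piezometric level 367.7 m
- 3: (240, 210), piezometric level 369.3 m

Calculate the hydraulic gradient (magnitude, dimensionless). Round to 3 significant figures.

0.00750

Taking 1 as reference: 2−1 = (-295, 85, -2.3); 3−1 = (-90, 25, -0.7).
Solve a·Δx + b·Δy = Δh: det = (-295)·25 − (-90)·85 = 275.
∂h/∂x = [(-2.3)·25 − (-0.7)·85] / 275 = +0.007273
∂h/∂y = [(-295)·(-0.7) − (-90)·(-2.3)] / 275 = -0.001818
|∇h| = √(0.007273² + -0.001818²) = 0.007497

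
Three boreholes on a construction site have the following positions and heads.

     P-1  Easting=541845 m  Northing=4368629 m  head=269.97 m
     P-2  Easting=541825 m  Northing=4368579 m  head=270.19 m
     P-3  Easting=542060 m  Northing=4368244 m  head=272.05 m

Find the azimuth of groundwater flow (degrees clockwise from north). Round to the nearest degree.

348°

Differences from P-1: to P-2 (Δx, Δy, Δh) = (-20, -50, +0.22); to P-3 = (215, -385, +2.08).
Solve a·Δx + b·Δy = Δh: det = (-20)·(-385) − 215·(-50) = 18450.
∂h/∂x = [(+0.22)·(-385) − (+2.08)·(-50)] / 18450 = +0.001046
∂h/∂y = [(-20)·(+2.08) − 215·(+0.22)] / 18450 = -0.004818
Flow direction (−∇h) has components (-0.001046 E, +0.004818 N).
Azimuth = atan2(E, N) = atan2(-0.001046, +0.004818) = 347.8° ≈ 348°.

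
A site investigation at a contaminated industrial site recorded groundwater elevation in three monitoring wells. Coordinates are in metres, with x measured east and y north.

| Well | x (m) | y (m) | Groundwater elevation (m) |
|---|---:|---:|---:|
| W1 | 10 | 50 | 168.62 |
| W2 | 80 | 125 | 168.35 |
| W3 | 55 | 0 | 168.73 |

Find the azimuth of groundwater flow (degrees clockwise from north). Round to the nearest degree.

Taking W1 as reference: W2−W1 = (70, 75, -0.27); W3−W1 = (45, -50, +0.11).
Solve a·Δx + b·Δy = Δh: det = 70·(-50) − 45·75 = -6875.
∂h/∂x = [(-0.27)·(-50) − (+0.11)·75] / -6875 = -0.0007636
∂h/∂y = [70·(+0.11) − 45·(-0.27)] / -6875 = -0.002887
Flow direction (−∇h) has components (+0.0007636 E, +0.002887 N).
Azimuth = atan2(E, N) = atan2(+0.0007636, +0.002887) = 14.8° ≈ 015°.

015°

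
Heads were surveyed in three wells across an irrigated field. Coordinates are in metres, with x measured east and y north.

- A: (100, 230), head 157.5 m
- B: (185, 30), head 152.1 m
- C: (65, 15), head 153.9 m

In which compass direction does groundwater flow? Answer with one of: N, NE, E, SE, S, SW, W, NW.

SE

With h = a·x + b·y + c and A as origin, the differences give:
  85·a + (-200)·b = -5.4
  (-35)·a + (-215)·b = -3.6
Eliminate b (×(-215) and ×(-200), subtract): -25275·a = 441.00 → a = ∂h/∂x = -0.01745
Back-substitute: b = ∂h/∂y = +0.01958.
Flow = −∇h = (+0.01745 east, -0.01958 north), which points southeast.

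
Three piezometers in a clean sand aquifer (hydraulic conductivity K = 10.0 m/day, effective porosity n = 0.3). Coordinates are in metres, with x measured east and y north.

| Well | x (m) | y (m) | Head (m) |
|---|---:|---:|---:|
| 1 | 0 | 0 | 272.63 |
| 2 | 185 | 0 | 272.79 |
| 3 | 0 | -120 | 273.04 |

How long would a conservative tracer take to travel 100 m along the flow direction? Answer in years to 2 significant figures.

2.3 years

∂h/∂x = (272.79 − 272.63) / (185 − 0) = +0.0008649
∂h/∂y = (273.04 − 272.63) / (-120 − 0) = -0.003417
|∇h| = √(0.0008649² + -0.003417²) = 0.003525
Seepage velocity v = K·i/n = 10.0 × 0.003525 / 0.3 = 0.1175 m/day.
t = 100 / 0.1175 = 851.1 days = 2.33 years.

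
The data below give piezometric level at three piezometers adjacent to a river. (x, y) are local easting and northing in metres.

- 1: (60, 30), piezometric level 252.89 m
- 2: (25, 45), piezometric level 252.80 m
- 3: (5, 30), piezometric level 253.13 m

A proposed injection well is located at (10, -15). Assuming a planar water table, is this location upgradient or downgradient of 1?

upgradient

Taking 1 as reference: 2−1 = (-35, 15, -0.09); 3−1 = (-55, 0, +0.24).
Solve a·Δx + b·Δy = Δh: det = (-35)·0 − (-55)·15 = 825.
∂h/∂x = [(-0.09)·0 − (+0.24)·15] / 825 = -0.004364
∂h/∂y = [(-35)·(+0.24) − (-55)·(-0.09)] / 825 = -0.01618
Head at (10, -15) = 252.89 + (-0.004364)·(-50) + (-0.01618)·(-45) = 253.84 m.
That is higher than the 252.89 m at 1, so the point is upgradient.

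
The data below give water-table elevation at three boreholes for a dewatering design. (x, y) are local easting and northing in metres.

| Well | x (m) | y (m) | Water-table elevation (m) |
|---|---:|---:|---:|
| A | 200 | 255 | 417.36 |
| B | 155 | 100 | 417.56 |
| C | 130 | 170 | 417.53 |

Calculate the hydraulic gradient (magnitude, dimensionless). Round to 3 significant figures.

Three-point gradient (reference A): Δ to B = (-45, -155, +0.20), Δ to C = (-70, -85, +0.17).
∂h/∂x = -0.001331, ∂h/∂y = -0.0009039 (det = -7025).
|∇h| = √(-0.001331² + -0.0009039²) = 0.001609

0.00161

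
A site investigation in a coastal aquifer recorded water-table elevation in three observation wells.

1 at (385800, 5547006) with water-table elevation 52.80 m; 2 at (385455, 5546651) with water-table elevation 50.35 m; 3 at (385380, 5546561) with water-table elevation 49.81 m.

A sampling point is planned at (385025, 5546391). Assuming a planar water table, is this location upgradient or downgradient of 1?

With h = a·x + b·y + c and 1 as origin, the differences give:
  (-345)·a + (-355)·b = -2.45
  (-420)·a + (-445)·b = -2.99
Eliminate b (×(-445) and ×(-355), subtract): 4425·a = 28.800 → a = ∂h/∂x = +0.006508
Back-substitute: b = ∂h/∂y = +0.0005763.
Head at (385025, 5546391) = 52.80 + (+0.006508)·(-775) + (+0.0005763)·(-615) = 47.40 m.
That is lower than the 52.80 m at 1, so the point is downgradient.

downgradient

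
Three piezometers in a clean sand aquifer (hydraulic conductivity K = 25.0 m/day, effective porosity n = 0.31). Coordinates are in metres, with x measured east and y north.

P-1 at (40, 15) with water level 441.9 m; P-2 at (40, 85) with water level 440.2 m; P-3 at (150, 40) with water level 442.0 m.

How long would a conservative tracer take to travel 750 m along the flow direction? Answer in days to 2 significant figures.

370 days

Differences from P-1: to P-2 (Δx, Δy, Δh) = (0, 70, -1.7); to P-3 = (110, 25, +0.1).
Solve a·Δx + b·Δy = Δh: det = 0·25 − 110·70 = -7700.
∂h/∂x = [(-1.7)·25 − (+0.1)·70] / -7700 = +0.006429
∂h/∂y = [0·(+0.1) − 110·(-1.7)] / -7700 = -0.02429
|∇h| = √(0.006429² + -0.02429²) = 0.02513
Seepage velocity v = K·i/n = 25.0 × 0.02513 / 0.31 = 2.027 m/day.
t = 750 / 2.027 = 370 days.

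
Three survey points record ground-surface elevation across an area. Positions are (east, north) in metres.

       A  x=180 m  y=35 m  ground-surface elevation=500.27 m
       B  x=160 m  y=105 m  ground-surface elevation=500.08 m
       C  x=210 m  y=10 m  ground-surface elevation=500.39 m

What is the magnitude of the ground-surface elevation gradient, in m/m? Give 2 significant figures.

Taking A as reference: B−A = (-20, 70, -0.19); C−A = (30, -25, +0.12).
Solve a·Δx + b·Δy = Δz: det = (-20)·(-25) − 30·70 = -1600.
∂z/∂x = [(-0.19)·(-25) − (+0.12)·70] / -1600 = +0.002281
∂z/∂y = [(-20)·(+0.12) − 30·(-0.19)] / -1600 = -0.002062
|∇f| = √(0.002281² + -0.002062²) = 0.003075 m/m

0.0031 m/m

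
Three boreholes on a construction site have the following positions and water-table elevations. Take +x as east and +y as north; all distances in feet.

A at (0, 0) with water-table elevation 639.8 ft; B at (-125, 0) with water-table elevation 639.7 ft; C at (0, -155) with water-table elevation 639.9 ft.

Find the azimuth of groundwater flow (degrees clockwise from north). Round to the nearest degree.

309°

∂h/∂x = (639.7 − 639.8) / (-125 − 0) = +0.0008000
∂h/∂y = (639.9 − 639.8) / (-155 − 0) = -0.0006452
Flow direction (−∇h) has components (-0.0008000 E, +0.0006452 N).
Azimuth = atan2(E, N) = atan2(-0.0008000, +0.0006452) = 308.9° ≈ 309°.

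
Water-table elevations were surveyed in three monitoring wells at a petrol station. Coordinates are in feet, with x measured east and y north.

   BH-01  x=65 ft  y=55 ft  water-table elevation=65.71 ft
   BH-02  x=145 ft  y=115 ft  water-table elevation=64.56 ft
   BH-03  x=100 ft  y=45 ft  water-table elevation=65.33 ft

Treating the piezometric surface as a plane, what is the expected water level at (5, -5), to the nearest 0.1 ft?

66.6 ft

With h = a·x + b·y + c and BH-01 as origin, the differences give:
  80·a + 60·b = -1.15
  35·a + (-10)·b = -0.38
Eliminate b (×(-10) and ×60, subtract): -2900·a = 34.300 → a = ∂h/∂x = -0.01183
Back-substitute: b = ∂h/∂y = -0.003397.
h(5, -5) = 65.71 + (-0.01183)·(-60) + (-0.003397)·(-60) = 65.71 +0.710 +0.204 = 66.623 ft.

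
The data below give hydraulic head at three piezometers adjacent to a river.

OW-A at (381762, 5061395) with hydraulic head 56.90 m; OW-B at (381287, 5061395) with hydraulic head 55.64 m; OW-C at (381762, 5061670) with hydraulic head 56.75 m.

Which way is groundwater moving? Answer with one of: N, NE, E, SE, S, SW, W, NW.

∂h/∂x = (55.64 − 56.90) / (381287 − 381762) = +0.002653
∂h/∂y = (56.75 − 56.90) / (5061670 − 5061395) = -0.0005455
Flow = −∇h = (-0.002653 east, +0.0005455 north), which points west.

W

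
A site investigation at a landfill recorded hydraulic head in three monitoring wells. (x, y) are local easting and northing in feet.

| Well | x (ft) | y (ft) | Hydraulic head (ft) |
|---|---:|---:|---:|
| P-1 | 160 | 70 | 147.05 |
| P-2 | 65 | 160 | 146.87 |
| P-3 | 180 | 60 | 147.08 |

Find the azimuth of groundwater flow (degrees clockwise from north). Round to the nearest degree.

310°

Taking P-1 as reference: P-2−P-1 = (-95, 90, -0.18); P-3−P-1 = (20, -10, +0.03).
Determinant of the coordinate differences = (-95)·(-10) − 20·90 = -850.
∂h/∂x = [(-0.18)·(-10) − (+0.03)·90] / -850 = +0.001059
∂h/∂y = [(-95)·(+0.03) − 20·(-0.18)] / -850 = -0.0008824
Flow direction (−∇h) has components (-0.001059 E, +0.0008824 N).
Azimuth = atan2(E, N) = atan2(-0.001059, +0.0008824) = 309.8° ≈ 310°.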